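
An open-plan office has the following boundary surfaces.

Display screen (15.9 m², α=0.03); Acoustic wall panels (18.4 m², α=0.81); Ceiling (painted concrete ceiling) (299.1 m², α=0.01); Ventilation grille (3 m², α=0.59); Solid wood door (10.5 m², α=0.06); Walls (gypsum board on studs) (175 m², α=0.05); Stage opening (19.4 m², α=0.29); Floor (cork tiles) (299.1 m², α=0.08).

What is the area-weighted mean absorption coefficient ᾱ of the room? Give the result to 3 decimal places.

0.070

Total surface area S = 840.4 m².
Σ(Sᵢαᵢ) = 15.9×0.03 + 18.4×0.81 + 299.1×0.01 + 3×0.59 + 10.5×0.06 + 175×0.05 + 19.4×0.29 + 299.1×0.08 = 59.076.
ᾱ = 59.076 / 840.4 = 0.070.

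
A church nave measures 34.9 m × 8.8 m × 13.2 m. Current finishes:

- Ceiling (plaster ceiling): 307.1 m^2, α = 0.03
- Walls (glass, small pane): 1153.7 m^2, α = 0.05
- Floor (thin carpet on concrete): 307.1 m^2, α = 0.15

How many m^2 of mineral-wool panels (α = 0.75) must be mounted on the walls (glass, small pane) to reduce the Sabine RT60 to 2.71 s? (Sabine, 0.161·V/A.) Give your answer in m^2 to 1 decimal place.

182.7

A₁ = Σ Sᵢαᵢ = 307.1×0.03 + 1153.7×0.05 + 307.1×0.15 = 112.963 sabins.
Required A₂ = 0.161·4053.984/2.71 = 240.846 sabins.
ΔA needed = 240.846 − 112.963 = 127.883 sabins.
Each m^2 of panel replacing the walls (glass, small pane) adds (0.75 − 0.05) = 0.70 sabins.
Panel area = 127.883 / 0.70 = 182.7 m^2.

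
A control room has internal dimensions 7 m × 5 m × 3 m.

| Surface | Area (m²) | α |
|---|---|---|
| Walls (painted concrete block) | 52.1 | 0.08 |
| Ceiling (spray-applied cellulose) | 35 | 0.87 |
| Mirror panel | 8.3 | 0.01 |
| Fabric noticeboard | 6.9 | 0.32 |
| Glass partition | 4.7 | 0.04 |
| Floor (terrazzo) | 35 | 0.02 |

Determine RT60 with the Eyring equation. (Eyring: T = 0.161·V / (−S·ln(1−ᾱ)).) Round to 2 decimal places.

0.38 sec

S = Σ Sᵢ = 142.0 m².
Σ(Sᵢαᵢ) = 52.1·0.08 + 35·0.87 + 8.3·0.01 + 6.9·0.32 + 4.7·0.04 + 35·0.02 = 37.797.
ᾱ = 37.797 / 142.0 = 0.2662.
Eyring denominator: −S ln(1−ᾱ) = 43.952.
V = 7 × 5 × 3 = 105 m³.
T = 0.161·V/[−S·ln(1−ᾱ)] = 0.161·105/43.952 = 0.38 s.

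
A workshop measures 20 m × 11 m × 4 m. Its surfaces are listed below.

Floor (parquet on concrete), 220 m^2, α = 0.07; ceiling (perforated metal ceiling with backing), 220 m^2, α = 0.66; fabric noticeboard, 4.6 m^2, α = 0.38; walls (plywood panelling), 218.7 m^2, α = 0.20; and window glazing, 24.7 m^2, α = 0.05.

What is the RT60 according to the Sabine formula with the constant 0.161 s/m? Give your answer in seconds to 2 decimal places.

A = Σ Sᵢαᵢ = 220·0.07 + 220·0.66 + 4.6·0.38 + 218.7·0.20 + 24.7·0.05 = 207.323 sabins.
V = 20·11·4 = 880 m³.
Sabine: RT60 = 0.161 × 880 / 207.323 = 0.68 s.

0.68 s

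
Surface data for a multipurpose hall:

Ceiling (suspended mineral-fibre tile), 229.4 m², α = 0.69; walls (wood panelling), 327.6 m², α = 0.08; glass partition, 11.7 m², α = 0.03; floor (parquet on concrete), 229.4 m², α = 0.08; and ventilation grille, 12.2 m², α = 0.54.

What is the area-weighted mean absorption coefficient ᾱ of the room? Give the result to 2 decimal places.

0.26

S = Σ Sᵢ = 229.4 + 327.6 + 11.7 + 229.4 + 12.2 = 810.3 m².
A = 229.4·0.69 + 327.6·0.08 + 11.7·0.03 + 229.4·0.08 + 12.2·0.54 = 209.785 sabins.
ᾱ = A/S = 0.26.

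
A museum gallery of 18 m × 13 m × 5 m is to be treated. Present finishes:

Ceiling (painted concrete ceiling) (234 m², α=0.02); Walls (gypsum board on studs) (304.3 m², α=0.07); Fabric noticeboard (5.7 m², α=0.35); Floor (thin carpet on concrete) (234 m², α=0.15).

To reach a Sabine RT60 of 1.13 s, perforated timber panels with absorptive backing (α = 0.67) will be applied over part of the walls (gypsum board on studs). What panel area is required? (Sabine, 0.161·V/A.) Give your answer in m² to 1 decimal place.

172.7

A₁ = Σ Sᵢαᵢ = 234*0.02 + 304.3*0.07 + 5.7*0.35 + 234*0.15 = 63.076 sabins.
V = 1170 m³. Target absorption A₂ = 0.161 × 1170 / 1.13 = 166.699 sabins.
ΔA needed = 166.699 − 63.076 = 103.623 sabins.
Each m² of panel replacing the walls (gypsum board on studs) adds (0.67 − 0.07) = 0.60 sabins.
Panel area = 103.623 / 0.60 = 172.7 m².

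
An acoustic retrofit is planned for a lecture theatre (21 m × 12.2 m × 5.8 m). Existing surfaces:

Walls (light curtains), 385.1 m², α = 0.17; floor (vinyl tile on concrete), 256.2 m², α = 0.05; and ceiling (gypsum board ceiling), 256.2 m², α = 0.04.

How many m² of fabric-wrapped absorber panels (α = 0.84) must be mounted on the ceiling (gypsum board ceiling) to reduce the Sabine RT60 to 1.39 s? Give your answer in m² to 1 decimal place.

104.5

A₁ = Σ Sᵢαᵢ = 385.1·0.17 + 256.2·0.05 + 256.2·0.04 = 88.525 sabins.
Required A₂ = 0.161·1485.96/1.39 = 172.115 sabins.
ΔA needed = 172.115 − 88.525 = 83.590 sabins.
Each m² of panel replacing the ceiling (gypsum board ceiling) adds (0.84 − 0.04) = 0.80 sabins.
Area = ΔA/Δα = 83.590/0.80 = 104.5 m².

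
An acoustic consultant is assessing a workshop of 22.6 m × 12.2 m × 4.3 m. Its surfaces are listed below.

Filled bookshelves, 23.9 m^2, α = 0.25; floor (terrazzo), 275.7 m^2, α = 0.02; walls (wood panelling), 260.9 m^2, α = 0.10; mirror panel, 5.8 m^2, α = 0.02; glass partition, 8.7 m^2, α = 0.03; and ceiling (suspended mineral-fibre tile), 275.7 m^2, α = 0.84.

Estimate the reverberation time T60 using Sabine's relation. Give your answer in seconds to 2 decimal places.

0.71 seconds

Summing Sᵢαᵢ: 5.975 + 5.514 + 26.090 + 0.116 + 0.261 + 231.588 → A = 269.544 sabins.
Volume V = 22.6 × 12.2 × 4.3 = 1185.596 m³.
RT60 = 0.161 · V / A = 0.161 × 1185.596 / 269.544 = 0.71 s.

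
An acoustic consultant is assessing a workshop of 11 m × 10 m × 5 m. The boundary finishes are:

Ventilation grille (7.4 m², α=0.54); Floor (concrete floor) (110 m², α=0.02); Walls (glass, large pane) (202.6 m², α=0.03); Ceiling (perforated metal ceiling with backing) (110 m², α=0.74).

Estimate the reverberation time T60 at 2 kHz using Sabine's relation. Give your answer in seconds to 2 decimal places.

Equivalent absorption area: A = 7.4·0.54 + 110·0.02 + 202.6·0.03 + 110·0.74 = 93.674 m².
Volume V = 11 × 10 × 5 = 550 m³.
T = 0.161 V/A = 0.161·550/93.674 = 0.95 s.

0.95 s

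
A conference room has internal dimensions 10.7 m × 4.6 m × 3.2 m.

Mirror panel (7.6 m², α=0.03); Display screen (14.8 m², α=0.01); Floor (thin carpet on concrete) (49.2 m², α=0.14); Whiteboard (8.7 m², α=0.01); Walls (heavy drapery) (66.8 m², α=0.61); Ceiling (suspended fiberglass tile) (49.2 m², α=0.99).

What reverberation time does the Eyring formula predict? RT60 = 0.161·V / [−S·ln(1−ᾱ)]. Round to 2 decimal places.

0.19 s

S = Σ Sᵢ = 196.3 m².
Σ(Sᵢαᵢ) = 7.6·0.03 + 14.8·0.01 + 49.2·0.14 + 8.7·0.01 + 66.8·0.61 + 49.2·0.99 = 96.807.
ᾱ = 96.807 / 196.3 = 0.4932.
−S·ln(1−ᾱ) = −196.3 × ln(1 − 0.4932) = 133.413.
V = 10.7 × 4.6 × 3.2 = 157.504 m³.
T = 0.161·V/[−S·ln(1−ᾱ)] = 0.161·157.504/133.413 = 0.19 s.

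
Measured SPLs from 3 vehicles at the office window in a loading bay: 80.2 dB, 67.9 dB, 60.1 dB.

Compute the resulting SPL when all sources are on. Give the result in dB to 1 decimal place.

Sum in the linear (power) domain: Σ 10^(Lᵢ/10) = 10^(80.2/10) + 10^(67.9/10) + 10^(60.1/10) = 1.119e+08.
Back to dB: 10·log₁₀ Σ = 80.5 dB.

80.5 dB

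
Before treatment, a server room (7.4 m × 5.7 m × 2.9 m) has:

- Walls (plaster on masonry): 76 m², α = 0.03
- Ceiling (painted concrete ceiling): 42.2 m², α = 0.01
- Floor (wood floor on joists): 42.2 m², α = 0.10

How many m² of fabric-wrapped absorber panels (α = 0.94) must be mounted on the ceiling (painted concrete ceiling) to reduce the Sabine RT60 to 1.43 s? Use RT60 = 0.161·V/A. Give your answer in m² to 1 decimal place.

7.4

Total absorption A₁ = 76*0.03 + 42.2*0.01 + 42.2*0.10
  = 2.280 + 0.422 + 4.220 = 6.922 m² sabins.
Required A₂ = 0.161·122.322/1.43 = 13.772 sabins.
ΔA needed = 13.772 − 6.922 = 6.850 sabins.
Each m² of panel replacing the ceiling (painted concrete ceiling) adds (0.94 − 0.01) = 0.93 sabins.
Panel area = 6.850 / 0.93 = 7.4 m².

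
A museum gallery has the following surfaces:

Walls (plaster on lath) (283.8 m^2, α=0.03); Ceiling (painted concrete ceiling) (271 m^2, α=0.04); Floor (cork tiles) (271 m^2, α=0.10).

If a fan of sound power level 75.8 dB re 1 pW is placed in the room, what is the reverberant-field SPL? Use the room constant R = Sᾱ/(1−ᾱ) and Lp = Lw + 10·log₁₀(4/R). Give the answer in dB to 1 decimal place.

Σ(Sᵢαᵢ) = 283.8·0.03 + 271·0.04 + 271·0.10 = 46.454; total area S = 825.8 m^2.
ᾱ = 0.0563, so room constant R = A/(1−ᾱ) = 49.225 m^2.
Lp = 75.8 + 10·log₁₀(4/49.225) = 75.8 + (-10.90) = 64.9 dB.

64.9 dB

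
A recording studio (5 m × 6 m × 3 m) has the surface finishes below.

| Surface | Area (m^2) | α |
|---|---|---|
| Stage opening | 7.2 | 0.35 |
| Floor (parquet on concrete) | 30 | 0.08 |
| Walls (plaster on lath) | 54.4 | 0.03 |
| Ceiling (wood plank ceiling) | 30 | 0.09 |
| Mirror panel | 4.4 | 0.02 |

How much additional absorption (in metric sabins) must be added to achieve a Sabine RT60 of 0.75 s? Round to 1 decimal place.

Total absorption A₁ = 7.2×0.35 + 30×0.08 + 54.4×0.03 + 30×0.09 + 4.4×0.02
  = 2.520 + 2.400 + 1.632 + 2.700 + 0.088 = 9.340 m^2 sabins.
V = 90 m³. Required absorption A₂ = 0.161 × 90 / 0.75 = 19.320 sabins.
Additional absorption ΔA = 19.320 − 9.340 = 10.0 sabins.

10.0 sabins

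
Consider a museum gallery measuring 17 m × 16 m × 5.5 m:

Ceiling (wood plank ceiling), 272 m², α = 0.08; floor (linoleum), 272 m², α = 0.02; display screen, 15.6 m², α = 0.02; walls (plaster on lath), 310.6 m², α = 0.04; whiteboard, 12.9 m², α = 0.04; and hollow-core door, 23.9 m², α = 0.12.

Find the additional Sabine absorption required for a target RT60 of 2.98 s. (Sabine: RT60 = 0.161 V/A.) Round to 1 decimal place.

A₁ = Σ Sᵢαᵢ = 272×0.08 + 272×0.02 + 15.6×0.02 + 310.6×0.04 + 12.9×0.04 + 23.9×0.12 = 43.320 sabins.
V = 1496 m³. Required absorption A₂ = 0.161 × 1496 / 2.98 = 80.824 sabins.
Shortfall: 80.824 − 43.320 = 37.5 sabins.

37.5 sabins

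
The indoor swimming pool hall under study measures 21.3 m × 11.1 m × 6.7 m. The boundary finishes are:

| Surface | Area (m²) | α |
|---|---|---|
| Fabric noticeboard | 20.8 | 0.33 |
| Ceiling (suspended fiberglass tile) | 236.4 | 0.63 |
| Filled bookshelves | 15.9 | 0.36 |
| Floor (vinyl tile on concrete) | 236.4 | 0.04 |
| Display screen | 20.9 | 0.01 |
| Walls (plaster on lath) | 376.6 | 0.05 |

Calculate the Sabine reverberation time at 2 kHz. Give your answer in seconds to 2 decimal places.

1.34 seconds

A = Σ Sᵢαᵢ = 20.8×0.33 + 236.4×0.63 + 15.9×0.36 + 236.4×0.04 + 20.9×0.01 + 376.6×0.05 = 190.015 sabins.
Room volume: 1584.081 m³.
Sabine: RT60 = 0.161 × 1584.081 / 190.015 = 1.34 s.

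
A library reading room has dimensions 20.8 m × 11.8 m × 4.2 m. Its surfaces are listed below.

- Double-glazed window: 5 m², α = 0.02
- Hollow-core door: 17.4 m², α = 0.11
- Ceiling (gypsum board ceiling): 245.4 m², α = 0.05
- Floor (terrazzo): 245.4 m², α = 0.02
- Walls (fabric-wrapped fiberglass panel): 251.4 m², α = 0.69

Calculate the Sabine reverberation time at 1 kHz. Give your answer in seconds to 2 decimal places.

A = Σ Sᵢαᵢ = 5×0.02 + 17.4×0.11 + 245.4×0.05 + 245.4×0.02 + 251.4×0.69 = 192.658 sabins.
V = 20.8·11.8·4.2 = 1030.848 m³.
RT60 = 0.161 · V / A = 0.161 × 1030.848 / 192.658 = 0.86 s.

0.86 s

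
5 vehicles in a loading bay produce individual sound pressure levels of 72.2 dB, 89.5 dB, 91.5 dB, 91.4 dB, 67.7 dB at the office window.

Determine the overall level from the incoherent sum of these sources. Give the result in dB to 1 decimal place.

95.7 dB

Σ 10^(Lᵢ/10) = 3.707e+09.
L_total = 10·log₁₀(3.707e+09) = 95.7 dB.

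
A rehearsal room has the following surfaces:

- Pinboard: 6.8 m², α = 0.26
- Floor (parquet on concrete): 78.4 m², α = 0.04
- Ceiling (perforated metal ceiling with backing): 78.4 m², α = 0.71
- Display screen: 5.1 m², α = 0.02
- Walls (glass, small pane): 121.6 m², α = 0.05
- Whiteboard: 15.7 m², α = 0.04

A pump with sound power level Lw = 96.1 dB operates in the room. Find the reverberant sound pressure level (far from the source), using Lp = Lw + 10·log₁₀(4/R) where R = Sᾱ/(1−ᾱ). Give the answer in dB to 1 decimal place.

82.8 dB

A = 67.378 sabins; S = 306.0 m².
ᾱ = 0.2202, so room constant R = A/(1−ᾱ) = 86.404 m².
Lp = 96.1 + 10·log₁₀(4/86.404) = 96.1 + (-13.34) = 82.8 dB.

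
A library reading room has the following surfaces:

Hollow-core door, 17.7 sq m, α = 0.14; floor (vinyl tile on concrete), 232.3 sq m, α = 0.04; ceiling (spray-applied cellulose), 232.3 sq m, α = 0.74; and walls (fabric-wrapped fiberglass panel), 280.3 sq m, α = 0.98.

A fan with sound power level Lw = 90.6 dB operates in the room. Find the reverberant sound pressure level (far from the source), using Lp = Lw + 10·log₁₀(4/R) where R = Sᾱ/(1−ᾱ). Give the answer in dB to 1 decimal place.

66.0 dB

Σ(Sᵢαᵢ) = 17.7×0.14 + 232.3×0.04 + 232.3×0.74 + 280.3×0.98 = 458.366; total area S = 762.6 sq m.
ᾱ = 458.366/762.6 = 0.6011; R = Sᾱ/(1−ᾱ) = 458.366/(1−0.6011) = 1149.075 sq m.
Lp = 90.6 + 10·log₁₀(4/1149.075) = 90.6 + (-24.58) = 66.0 dB.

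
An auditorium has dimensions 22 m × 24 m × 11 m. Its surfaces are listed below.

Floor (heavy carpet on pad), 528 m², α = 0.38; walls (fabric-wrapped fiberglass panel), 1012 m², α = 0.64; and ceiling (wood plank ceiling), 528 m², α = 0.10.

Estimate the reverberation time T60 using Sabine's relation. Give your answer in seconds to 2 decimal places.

1.04 seconds

Total absorption A = 528×0.38 + 1012×0.64 + 528×0.10
  = 200.640 + 647.680 + 52.800 = 901.120 m² sabins.
Room volume: 5808 m³.
RT60 = 0.161 · V / A = 0.161 × 5808 / 901.120 = 1.04 s.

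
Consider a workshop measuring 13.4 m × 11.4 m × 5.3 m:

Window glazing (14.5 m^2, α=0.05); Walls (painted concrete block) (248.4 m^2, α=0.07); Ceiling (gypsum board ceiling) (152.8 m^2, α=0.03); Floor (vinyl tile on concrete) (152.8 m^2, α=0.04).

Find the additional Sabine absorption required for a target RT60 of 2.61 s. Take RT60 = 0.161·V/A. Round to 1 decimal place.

Equivalent absorption area: A₁ = 14.5*0.05 + 248.4*0.07 + 152.8*0.03 + 152.8*0.04 = 28.809 m^2.
Target A₂ = 0.161·809.628/2.61 = 49.943 sabins (V = 809.628 m³).
Additional absorption ΔA = 49.943 − 28.809 = 21.1 sabins.

21.1 sabins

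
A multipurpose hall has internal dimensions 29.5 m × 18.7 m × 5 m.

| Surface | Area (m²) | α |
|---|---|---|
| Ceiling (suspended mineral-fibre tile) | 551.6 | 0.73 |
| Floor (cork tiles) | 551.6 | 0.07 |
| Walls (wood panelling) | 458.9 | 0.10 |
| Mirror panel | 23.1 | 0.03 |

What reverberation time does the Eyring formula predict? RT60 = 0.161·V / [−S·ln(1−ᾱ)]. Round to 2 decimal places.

Total surface area S = 551.6 + 551.6 + 458.9 + 23.1 = 1585.2 m².
Σ(Sᵢαᵢ) = 551.6·0.73 + 551.6·0.07 + 458.9·0.10 + 23.1·0.03 = 487.863.
Mean coefficient ᾱ = A/S = 0.3078.
−S·ln(1−ᾱ) = −1585.2 × ln(1 − 0.3078) = 583.164.
V = 29.5 × 18.7 × 5 = 2758.25 m³.
T = 0.161·V/[−S·ln(1−ᾱ)] = 0.161·2758.25/583.164 = 0.76 s.

0.76 seconds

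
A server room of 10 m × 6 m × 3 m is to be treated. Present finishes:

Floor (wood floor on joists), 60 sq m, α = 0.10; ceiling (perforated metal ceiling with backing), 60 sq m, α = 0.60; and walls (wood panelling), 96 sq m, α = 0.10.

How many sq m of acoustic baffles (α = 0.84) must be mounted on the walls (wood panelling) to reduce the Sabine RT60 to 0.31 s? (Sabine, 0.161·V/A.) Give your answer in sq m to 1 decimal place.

56.6

A₁ = Σ Sᵢαᵢ = 60*0.10 + 60*0.60 + 96*0.10 = 51.600 sabins.
Required A₂ = 0.161·180/0.31 = 93.484 sabins.
Absorption to add: 93.484 − 51.600 = 41.884 sabins.
Each sq m of panel replacing the walls (wood panelling) adds (0.84 − 0.10) = 0.74 sabins.
Area = ΔA/Δα = 41.884/0.74 = 56.6 sq m.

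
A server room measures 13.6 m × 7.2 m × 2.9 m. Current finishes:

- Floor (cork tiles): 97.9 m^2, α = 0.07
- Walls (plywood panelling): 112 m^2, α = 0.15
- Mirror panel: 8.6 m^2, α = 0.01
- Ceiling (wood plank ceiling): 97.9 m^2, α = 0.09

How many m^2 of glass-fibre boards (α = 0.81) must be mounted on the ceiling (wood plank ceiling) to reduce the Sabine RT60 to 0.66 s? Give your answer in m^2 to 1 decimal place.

51.0

Equivalent absorption area: A₁ = 97.9×0.07 + 112×0.15 + 8.6×0.01 + 97.9×0.09 = 32.550 m^2.
V = 283.968 m³. Target absorption A₂ = 0.161 × 283.968 / 0.66 = 69.271 sabins.
ΔA needed = 69.271 − 32.550 = 36.721 sabins.
Net gain per m^2: Δα = 0.81 − 0.09 = 0.72.
Panel area = 36.721 / 0.72 = 51.0 m^2.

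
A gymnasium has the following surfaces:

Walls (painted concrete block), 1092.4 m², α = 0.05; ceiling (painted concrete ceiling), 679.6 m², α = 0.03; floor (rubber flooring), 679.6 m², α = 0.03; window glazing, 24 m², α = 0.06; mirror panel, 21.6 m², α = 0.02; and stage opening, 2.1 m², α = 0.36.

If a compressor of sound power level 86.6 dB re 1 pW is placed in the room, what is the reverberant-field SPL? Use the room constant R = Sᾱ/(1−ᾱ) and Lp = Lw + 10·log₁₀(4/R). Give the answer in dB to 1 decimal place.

72.5 dB

A = 98.024 sabins; S = 2499.3 m².
ᾱ = 98.024/2499.3 = 0.0392; R = Sᾱ/(1−ᾱ) = 98.024/(1−0.0392) = 102.023 m².
Lp = Lw + 10 log₁₀(4/R) = 86.6 -14.07 = 72.5 dB.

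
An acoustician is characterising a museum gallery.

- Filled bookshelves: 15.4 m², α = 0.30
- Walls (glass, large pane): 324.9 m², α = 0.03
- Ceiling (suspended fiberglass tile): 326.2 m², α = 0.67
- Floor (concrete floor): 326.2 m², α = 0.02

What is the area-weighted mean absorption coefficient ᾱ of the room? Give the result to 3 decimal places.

0.241

S = Σ Sᵢ = 15.4 + 324.9 + 326.2 + 326.2 = 992.7 m².
Σ(Sᵢαᵢ) = 15.4·0.30 + 324.9·0.03 + 326.2·0.67 + 326.2·0.02 = 239.445.
ᾱ = 239.445 / 992.7 = 0.241.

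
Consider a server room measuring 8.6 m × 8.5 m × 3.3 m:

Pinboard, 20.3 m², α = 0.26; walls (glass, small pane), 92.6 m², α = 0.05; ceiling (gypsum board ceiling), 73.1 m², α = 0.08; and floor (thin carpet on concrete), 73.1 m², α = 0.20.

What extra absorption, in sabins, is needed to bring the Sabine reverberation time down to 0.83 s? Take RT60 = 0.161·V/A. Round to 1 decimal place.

16.4 sabins

Equivalent absorption area: A₁ = 20.3·0.26 + 92.6·0.05 + 73.1·0.08 + 73.1·0.20 = 30.376 m².
Target A₂ = 0.161·241.23/0.83 = 46.793 sabins (V = 241.23 m³).
Additional absorption ΔA = 46.793 − 30.376 = 16.4 sabins.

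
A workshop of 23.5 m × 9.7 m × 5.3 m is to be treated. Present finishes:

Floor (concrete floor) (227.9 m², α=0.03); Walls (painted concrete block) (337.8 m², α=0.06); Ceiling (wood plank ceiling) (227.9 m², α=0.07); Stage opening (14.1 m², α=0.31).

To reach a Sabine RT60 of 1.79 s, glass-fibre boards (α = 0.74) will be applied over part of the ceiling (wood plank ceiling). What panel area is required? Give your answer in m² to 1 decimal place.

Summing Sᵢαᵢ: 6.837 + 20.268 + 15.953 + 4.371 → A₁ = 47.429 sabins.
Required A₂ = 0.161·1208.135/1.79 = 108.665 sabins.
ΔA needed = 108.665 − 47.429 = 61.236 sabins.
Each m² of panel replacing the ceiling (wood plank ceiling) adds (0.74 − 0.07) = 0.67 sabins.
Panel area = 61.236 / 0.67 = 91.4 m².

91.4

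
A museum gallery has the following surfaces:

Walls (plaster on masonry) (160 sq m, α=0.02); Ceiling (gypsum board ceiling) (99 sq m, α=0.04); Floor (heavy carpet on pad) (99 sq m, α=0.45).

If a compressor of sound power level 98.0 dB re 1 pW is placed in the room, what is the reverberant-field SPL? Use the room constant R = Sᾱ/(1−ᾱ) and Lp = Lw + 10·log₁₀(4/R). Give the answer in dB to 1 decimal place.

86.2 dB

Σ(Sᵢαᵢ) = 160·0.02 + 99·0.04 + 99·0.45 = 51.710; total area S = 358.0 sq m.
ᾱ = 51.710/358.0 = 0.1444; R = Sᾱ/(1−ᾱ) = 51.710/(1−0.1444) = 60.437 sq m.
Lp = Lw + 10 log₁₀(4/R) = 98.0 -11.79 = 86.2 dB.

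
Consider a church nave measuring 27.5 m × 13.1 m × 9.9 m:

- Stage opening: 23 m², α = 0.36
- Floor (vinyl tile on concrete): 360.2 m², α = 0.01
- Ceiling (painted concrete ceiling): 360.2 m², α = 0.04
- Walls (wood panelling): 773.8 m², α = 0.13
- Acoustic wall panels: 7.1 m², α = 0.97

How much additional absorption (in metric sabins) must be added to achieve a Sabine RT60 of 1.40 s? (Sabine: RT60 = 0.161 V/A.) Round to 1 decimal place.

Equivalent absorption area: A₁ = 23·0.36 + 360.2·0.01 + 360.2·0.04 + 773.8·0.13 + 7.1·0.97 = 133.771 m².
Target A₂ = 0.161·3566.475/1.40 = 410.145 sabins (V = 3566.475 m³).
Additional absorption ΔA = 410.145 − 133.771 = 276.4 sabins.

276.4 sabins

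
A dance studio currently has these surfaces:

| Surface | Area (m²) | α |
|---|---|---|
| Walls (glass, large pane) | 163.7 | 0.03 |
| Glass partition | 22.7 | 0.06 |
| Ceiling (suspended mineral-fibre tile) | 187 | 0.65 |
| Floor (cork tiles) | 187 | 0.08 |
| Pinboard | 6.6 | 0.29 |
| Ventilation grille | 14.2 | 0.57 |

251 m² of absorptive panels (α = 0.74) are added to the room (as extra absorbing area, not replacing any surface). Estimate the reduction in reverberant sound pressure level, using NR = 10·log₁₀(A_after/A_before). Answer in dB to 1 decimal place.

Equivalent absorption area: A_before = 163.7×0.03 + 22.7×0.06 + 187×0.65 + 187×0.08 + 6.6×0.29 + 14.2×0.57 = 152.791 m².
Treatment contributes 251·0.74 = 185.740 sabins.
New total A_after = 338.531 sabins.
Reduction = 10 log₁₀(A_after/A_before) = 10 log₁₀(2.2156) = 3.5 dB.

3.5 dB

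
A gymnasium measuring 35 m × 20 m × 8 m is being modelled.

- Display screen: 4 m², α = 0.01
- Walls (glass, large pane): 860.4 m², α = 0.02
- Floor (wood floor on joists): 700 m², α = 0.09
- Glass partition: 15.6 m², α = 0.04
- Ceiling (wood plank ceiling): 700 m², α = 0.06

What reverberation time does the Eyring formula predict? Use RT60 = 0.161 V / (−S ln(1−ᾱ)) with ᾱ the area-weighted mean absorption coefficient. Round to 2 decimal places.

7.14 s

Total surface area S = 4 + 860.4 + 700 + 15.6 + 700 = 2280.0 m².
Absorption A = 4×0.01 + 860.4×0.02 + 700×0.09 + 15.6×0.04 + 700×0.06 = 122.872 sabins.
ᾱ = 122.872 / 2280.0 = 0.0539.
Eyring denominator: −S ln(1−ᾱ) = 126.328.
V = 35 × 20 × 8 = 5600 m³.
T = 0.161·V/[−S·ln(1−ᾱ)] = 0.161·5600/126.328 = 7.14 s.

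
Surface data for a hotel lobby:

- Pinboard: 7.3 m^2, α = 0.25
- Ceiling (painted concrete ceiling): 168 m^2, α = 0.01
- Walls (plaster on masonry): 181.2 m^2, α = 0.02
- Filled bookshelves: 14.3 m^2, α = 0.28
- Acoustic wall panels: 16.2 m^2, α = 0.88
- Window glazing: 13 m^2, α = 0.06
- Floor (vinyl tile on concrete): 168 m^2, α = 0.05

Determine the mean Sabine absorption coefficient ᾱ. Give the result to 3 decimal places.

0.061

S = Σ Sᵢ = 7.3 + 168 + 181.2 + 14.3 + 16.2 + 13 + 168 = 568.0 m^2.
Σ(Sᵢαᵢ) = 7.3·0.25 + 168·0.01 + 181.2·0.02 + 14.3·0.28 + 16.2·0.88 + 13·0.06 + 168·0.05 = 34.569.
ᾱ = A/S = 0.061.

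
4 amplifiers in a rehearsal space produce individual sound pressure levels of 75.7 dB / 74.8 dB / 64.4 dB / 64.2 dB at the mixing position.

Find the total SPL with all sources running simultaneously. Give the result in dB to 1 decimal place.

78.6 dB

Σ 10^(Lᵢ/10) = 7.274e+07.
L_total = 10·log₁₀(7.274e+07) = 78.6 dB.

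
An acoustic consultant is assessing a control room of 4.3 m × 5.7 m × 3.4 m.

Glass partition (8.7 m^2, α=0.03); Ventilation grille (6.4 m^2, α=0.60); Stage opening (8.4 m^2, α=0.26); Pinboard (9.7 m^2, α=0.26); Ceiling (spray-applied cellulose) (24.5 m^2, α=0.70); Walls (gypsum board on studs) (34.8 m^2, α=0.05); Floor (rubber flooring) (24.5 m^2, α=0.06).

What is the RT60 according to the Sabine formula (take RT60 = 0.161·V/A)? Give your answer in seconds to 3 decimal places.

Summing Sᵢαᵢ: 0.261 + 3.840 + 2.184 + 2.522 + 17.150 + 1.740 + 1.470 → A = 29.167 sabins.
V = 4.3·5.7·3.4 = 83.334 m³.
RT60 = 0.161 · V / A = 0.161 × 83.334 / 29.167 = 0.460 s.

0.460 seconds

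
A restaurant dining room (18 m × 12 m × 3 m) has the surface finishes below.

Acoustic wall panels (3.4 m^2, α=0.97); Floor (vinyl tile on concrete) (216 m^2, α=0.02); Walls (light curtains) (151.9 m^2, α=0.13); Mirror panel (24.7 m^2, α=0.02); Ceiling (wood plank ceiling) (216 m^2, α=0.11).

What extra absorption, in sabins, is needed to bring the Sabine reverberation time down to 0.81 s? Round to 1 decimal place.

Total absorption A₁ = 3.4*0.97 + 216*0.02 + 151.9*0.13 + 24.7*0.02 + 216*0.11
  = 3.298 + 4.320 + 19.747 + 0.494 + 23.760 = 51.619 m^2 sabins.
V = 648 m³. Required absorption A₂ = 0.161 × 648 / 0.81 = 128.800 sabins.
Shortfall: 128.800 − 51.619 = 77.2 sabins.

77.2 sabins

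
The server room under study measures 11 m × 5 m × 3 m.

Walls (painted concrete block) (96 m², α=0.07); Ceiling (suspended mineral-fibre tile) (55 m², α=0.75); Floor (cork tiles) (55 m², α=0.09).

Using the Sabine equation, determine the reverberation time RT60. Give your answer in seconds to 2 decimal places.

0.50 s

Summing Sᵢαᵢ: 6.720 + 41.250 + 4.950 → A = 52.920 sabins.
Room volume: 165 m³.
RT60 = 0.161 · V / A = 0.161 × 165 / 52.920 = 0.50 s.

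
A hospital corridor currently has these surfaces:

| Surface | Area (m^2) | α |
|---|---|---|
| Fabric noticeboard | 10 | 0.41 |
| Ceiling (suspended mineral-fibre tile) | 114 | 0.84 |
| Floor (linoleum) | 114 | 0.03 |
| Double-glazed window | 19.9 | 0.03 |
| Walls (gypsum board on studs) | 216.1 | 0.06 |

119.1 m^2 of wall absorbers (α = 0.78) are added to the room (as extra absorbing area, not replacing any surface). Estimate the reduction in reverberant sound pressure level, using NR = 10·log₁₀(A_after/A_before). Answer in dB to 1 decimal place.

Equivalent absorption area: A_before = 10×0.41 + 114×0.84 + 114×0.03 + 19.9×0.03 + 216.1×0.06 = 116.843 m^2.
Added absorption = 119.1 × 0.78 = 92.898 sabins.
New total A_after = 209.741 sabins.
Reduction = 10 log₁₀(A_after/A_before) = 10 log₁₀(1.7951) = 2.5 dB.

2.5 dB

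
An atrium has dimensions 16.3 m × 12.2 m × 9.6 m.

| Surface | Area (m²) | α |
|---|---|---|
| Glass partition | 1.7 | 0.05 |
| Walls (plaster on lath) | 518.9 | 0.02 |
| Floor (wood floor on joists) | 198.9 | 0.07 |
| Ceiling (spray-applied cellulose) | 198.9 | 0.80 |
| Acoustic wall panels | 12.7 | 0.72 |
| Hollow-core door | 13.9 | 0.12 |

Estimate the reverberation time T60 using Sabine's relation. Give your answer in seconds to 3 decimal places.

1.582 s

Total absorption A = 1.7·0.05 + 518.9·0.02 + 198.9·0.07 + 198.9·0.80 + 12.7·0.72 + 13.9·0.12
  = 0.085 + 10.378 + 13.923 + 159.120 + 9.144 + 1.668 = 194.318 m² sabins.
Room volume: 1909.056 m³.
Sabine: RT60 = 0.161 × 1909.056 / 194.318 = 1.582 s.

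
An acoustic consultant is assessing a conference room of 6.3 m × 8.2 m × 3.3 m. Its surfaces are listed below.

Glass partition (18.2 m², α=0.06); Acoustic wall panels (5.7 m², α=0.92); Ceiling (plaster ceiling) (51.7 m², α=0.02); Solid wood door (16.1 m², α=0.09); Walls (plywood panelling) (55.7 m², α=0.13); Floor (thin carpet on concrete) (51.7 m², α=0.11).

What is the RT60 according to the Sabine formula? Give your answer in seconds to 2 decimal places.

Summing Sᵢαᵢ: 1.092 + 5.244 + 1.034 + 1.449 + 7.241 + 5.687 → A = 21.747 sabins.
Room volume: 170.478 m³.
T = 0.161 V/A = 0.161·170.478/21.747 = 1.26 s.

1.26 sec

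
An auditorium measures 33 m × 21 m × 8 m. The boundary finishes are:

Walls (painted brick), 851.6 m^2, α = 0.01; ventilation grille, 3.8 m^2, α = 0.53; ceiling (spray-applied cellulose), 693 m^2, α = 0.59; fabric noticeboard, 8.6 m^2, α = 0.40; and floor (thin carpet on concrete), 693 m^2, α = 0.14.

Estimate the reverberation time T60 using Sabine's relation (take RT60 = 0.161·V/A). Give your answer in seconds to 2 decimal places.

A = Σ Sᵢαᵢ = 851.6×0.01 + 3.8×0.53 + 693×0.59 + 8.6×0.40 + 693×0.14 = 519.860 sabins.
Room volume: 5544 m³.
Sabine: RT60 = 0.161 × 5544 / 519.860 = 1.72 s.

1.72 s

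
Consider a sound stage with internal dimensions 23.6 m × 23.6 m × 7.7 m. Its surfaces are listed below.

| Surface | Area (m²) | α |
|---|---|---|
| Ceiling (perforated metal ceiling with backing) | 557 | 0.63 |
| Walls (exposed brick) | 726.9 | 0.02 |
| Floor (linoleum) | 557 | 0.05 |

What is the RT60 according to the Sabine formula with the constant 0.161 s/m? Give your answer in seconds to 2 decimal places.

1.76 s

A = Σ Sᵢαᵢ = 557×0.63 + 726.9×0.02 + 557×0.05 = 393.298 sabins.
Volume V = 23.6 × 23.6 × 7.7 = 4288.592 m³.
RT60 = 0.161 · V / A = 0.161 × 4288.592 / 393.298 = 1.76 s.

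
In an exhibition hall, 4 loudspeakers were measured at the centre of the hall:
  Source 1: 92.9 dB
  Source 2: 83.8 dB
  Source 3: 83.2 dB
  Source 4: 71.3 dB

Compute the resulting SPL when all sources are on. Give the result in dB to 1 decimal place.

93.8 dB

Σ 10^(Lᵢ/10) = 2.412e+09.
Back to dB: 10·log₁₀ Σ = 93.8 dB.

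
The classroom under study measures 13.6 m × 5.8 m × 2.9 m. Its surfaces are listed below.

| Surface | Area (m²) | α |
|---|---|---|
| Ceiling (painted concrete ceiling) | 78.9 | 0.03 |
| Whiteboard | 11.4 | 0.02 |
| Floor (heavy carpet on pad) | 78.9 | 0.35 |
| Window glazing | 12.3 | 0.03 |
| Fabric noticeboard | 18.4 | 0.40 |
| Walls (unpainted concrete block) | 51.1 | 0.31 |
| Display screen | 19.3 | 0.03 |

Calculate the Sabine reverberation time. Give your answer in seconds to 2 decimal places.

0.68 sec

Total absorption A = 78.9*0.03 + 11.4*0.02 + 78.9*0.35 + 12.3*0.03 + 18.4*0.40 + 51.1*0.31 + 19.3*0.03
  = 2.367 + 0.228 + 27.615 + 0.369 + 7.360 + 15.841 + 0.579 = 54.359 m² sabins.
Room volume: 228.752 m³.
Sabine: RT60 = 0.161 × 228.752 / 54.359 = 0.68 s.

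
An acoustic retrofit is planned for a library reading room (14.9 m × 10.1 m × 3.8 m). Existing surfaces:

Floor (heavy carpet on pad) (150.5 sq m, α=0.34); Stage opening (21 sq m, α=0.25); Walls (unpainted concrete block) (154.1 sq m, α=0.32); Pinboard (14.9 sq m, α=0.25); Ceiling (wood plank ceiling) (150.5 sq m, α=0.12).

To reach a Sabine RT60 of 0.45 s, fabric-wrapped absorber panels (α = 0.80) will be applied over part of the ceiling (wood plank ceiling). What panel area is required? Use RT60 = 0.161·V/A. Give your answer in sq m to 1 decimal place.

Summing Sᵢαᵢ: 51.170 + 5.250 + 49.312 + 3.725 + 18.060 → A₁ = 127.517 sabins.
V = 571.862 m³. Target absorption A₂ = 0.161 × 571.862 / 0.45 = 204.600 sabins.
Absorption to add: 204.600 − 127.517 = 77.083 sabins.
Each sq m of panel replacing the ceiling (wood plank ceiling) adds (0.80 − 0.12) = 0.68 sabins.
Area = ΔA/Δα = 77.083/0.68 = 113.4 sq m.

113.4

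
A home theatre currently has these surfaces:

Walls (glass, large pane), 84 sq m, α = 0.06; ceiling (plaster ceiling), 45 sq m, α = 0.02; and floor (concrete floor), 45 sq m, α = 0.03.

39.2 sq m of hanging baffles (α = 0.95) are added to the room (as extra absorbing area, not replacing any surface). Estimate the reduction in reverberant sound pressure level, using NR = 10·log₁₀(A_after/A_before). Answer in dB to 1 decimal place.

7.9 dB

Equivalent absorption area: A_before = 84·0.06 + 45·0.02 + 45·0.03 = 7.290 sq m.
Added absorption = 39.2 × 0.95 = 37.240 sabins.
A_after = 7.290 + 37.240 = 44.530 sabins.
Reduction = 10 log₁₀(A_after/A_before) = 10 log₁₀(6.1084) = 7.9 dB.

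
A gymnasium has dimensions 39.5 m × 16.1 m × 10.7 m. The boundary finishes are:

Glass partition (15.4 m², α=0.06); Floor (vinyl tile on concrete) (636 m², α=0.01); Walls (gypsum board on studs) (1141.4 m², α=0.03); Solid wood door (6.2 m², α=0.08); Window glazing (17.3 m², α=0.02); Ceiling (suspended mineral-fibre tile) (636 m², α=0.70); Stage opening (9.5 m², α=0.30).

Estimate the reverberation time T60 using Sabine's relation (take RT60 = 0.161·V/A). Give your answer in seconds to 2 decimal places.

2.23 s

A = Σ Sᵢαᵢ = 15.4*0.06 + 636*0.01 + 1141.4*0.03 + 6.2*0.08 + 17.3*0.02 + 636*0.70 + 9.5*0.30 = 490.418 sabins.
Volume V = 39.5 × 16.1 × 10.7 = 6804.665 m³.
RT60 = 0.161 · V / A = 0.161 × 6804.665 / 490.418 = 2.23 s.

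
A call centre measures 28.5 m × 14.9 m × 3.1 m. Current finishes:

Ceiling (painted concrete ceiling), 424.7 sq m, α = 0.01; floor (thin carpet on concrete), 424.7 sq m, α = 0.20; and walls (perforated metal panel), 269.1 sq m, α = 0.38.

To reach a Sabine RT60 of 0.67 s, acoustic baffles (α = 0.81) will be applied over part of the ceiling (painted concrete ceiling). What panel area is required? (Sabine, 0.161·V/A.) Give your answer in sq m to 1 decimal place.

Equivalent absorption area: A₁ = 424.7×0.01 + 424.7×0.20 + 269.1×0.38 = 191.445 sq m.
V = 1316.415 m³. Target absorption A₂ = 0.161 × 1316.415 / 0.67 = 316.333 sabins.
ΔA needed = 316.333 − 191.445 = 124.888 sabins.
Net gain per sq m: Δα = 0.81 − 0.01 = 0.80.
Panel area = 124.888 / 0.80 = 156.1 sq m.

156.1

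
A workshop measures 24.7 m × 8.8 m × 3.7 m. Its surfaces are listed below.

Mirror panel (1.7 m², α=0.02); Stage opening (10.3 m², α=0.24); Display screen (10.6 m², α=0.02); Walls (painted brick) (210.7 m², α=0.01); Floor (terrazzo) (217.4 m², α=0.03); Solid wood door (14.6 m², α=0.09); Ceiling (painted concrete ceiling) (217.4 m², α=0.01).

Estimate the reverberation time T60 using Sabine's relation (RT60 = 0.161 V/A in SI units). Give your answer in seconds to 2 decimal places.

8.73 s

Summing Sᵢαᵢ: 0.034 + 2.472 + 0.212 + 2.107 + 6.522 + 1.314 + 2.174 → A = 14.835 sabins.
V = 24.7·8.8·3.7 = 804.232 m³.
T = 0.161 V/A = 0.161·804.232/14.835 = 8.73 s.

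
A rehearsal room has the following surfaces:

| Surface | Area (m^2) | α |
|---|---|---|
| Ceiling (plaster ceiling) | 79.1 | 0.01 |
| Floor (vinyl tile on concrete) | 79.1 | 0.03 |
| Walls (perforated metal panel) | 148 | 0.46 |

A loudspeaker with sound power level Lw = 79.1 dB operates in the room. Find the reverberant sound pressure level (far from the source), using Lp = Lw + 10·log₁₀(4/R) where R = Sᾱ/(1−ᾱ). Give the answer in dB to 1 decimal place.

65.4 dB

Σ(Sᵢαᵢ) = 79.1×0.01 + 79.1×0.03 + 148×0.46 = 71.244; total area S = 306.2 m^2.
ᾱ = 71.244/306.2 = 0.2327; R = Sᾱ/(1−ᾱ) = 71.244/(1−0.2327) = 92.850 m^2.
Lp = 79.1 + 10·log₁₀(4/92.850) = 79.1 + (-13.66) = 65.4 dB.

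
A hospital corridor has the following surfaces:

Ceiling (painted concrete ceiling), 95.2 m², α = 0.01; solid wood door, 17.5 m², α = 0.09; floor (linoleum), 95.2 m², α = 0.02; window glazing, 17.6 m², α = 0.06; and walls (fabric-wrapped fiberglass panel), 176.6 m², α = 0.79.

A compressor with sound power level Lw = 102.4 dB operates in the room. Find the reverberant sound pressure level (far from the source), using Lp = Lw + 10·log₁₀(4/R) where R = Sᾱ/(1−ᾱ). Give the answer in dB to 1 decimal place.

Σ(Sᵢαᵢ) = 95.2·0.01 + 17.5·0.09 + 95.2·0.02 + 17.6·0.06 + 176.6·0.79 = 145.001; total area S = 402.1 m².
ᾱ = 145.001/402.1 = 0.3606; R = Sᾱ/(1−ᾱ) = 145.001/(1−0.3606) = 226.777 m².
Lp = Lw + 10 log₁₀(4/R) = 102.4 -17.54 = 84.9 dB.

84.9 dB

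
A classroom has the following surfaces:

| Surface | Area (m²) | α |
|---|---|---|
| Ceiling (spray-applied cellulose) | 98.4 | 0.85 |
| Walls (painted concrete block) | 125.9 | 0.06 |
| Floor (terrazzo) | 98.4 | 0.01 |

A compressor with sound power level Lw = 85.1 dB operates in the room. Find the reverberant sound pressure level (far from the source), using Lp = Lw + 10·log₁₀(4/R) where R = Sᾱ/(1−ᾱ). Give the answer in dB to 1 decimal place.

70.0 dB

A = 92.178 sabins; S = 322.7 m².
ᾱ = 92.178/322.7 = 0.2856; R = Sᾱ/(1−ᾱ) = 92.178/(1−0.2856) = 129.029 m².
Lp = Lw + 10 log₁₀(4/R) = 85.1 -15.09 = 70.0 dB.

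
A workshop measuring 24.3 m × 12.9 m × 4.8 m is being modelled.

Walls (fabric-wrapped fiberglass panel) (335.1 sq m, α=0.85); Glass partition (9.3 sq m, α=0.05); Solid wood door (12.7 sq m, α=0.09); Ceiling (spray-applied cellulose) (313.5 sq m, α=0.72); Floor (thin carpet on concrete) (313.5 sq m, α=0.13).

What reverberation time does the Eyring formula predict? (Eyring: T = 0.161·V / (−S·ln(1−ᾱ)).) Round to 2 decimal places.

0.30 s

S = Σ Sᵢ = 984.1 sq m.
Σ(Sᵢαᵢ) = 335.1·0.85 + 9.3·0.05 + 12.7·0.09 + 313.5·0.72 + 313.5·0.13 = 552.918.
Mean coefficient ᾱ = A/S = 0.5619.
Eyring denominator: −S ln(1−ᾱ) = 812.186.
V = 24.3 × 12.9 × 4.8 = 1504.656 m³.
RT60 = 0.161 × 1504.656 / 812.186 = 0.30 s.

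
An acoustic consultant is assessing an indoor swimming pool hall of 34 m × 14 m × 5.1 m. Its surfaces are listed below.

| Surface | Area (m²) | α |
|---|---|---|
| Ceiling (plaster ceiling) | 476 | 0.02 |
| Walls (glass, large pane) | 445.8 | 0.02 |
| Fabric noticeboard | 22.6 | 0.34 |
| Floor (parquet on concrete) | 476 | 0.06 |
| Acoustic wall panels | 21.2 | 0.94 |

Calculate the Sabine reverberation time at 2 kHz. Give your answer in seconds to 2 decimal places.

5.24 seconds

Total absorption A = 476×0.02 + 445.8×0.02 + 22.6×0.34 + 476×0.06 + 21.2×0.94
  = 9.520 + 8.916 + 7.684 + 28.560 + 19.928 = 74.608 m² sabins.
Room volume: 2427.6 m³.
RT60 = 0.161 · V / A = 0.161 × 2427.6 / 74.608 = 5.24 s.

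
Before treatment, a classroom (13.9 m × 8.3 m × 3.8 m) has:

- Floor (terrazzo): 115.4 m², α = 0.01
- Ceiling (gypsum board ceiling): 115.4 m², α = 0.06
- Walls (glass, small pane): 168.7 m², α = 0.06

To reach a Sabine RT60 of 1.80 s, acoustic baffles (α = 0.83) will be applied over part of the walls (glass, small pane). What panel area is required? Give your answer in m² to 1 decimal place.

Total absorption A₁ = 115.4×0.01 + 115.4×0.06 + 168.7×0.06
  = 1.154 + 6.924 + 10.122 = 18.200 m² sabins.
V = 438.406 m³. Target absorption A₂ = 0.161 × 438.406 / 1.80 = 39.213 sabins.
Absorption to add: 39.213 − 18.200 = 21.013 sabins.
Net gain per m²: Δα = 0.83 − 0.06 = 0.77.
Panel area = 21.013 / 0.77 = 27.3 m².

27.3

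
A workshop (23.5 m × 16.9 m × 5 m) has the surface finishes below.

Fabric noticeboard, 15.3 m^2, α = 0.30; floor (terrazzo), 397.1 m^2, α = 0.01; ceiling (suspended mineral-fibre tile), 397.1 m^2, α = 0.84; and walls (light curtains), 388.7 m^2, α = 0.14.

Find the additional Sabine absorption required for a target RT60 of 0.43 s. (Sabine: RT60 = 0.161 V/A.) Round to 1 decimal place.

Summing Sᵢαᵢ: 4.590 + 3.971 + 333.564 + 54.418 → A₁ = 396.543 sabins.
For T = 0.43 s, need A₂ = 0.161·V/T = 0.161·1985.75/0.43 = 743.502 sabins.
Shortfall: 743.502 − 396.543 = 347.0 sabins.

347.0 sabins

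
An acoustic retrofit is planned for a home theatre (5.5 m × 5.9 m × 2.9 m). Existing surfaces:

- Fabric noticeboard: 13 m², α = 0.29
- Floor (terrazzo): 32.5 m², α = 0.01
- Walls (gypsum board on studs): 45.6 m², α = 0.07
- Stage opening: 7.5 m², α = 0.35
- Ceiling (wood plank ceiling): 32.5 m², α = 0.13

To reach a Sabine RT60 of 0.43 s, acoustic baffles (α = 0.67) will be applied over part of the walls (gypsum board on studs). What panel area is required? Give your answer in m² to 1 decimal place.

Equivalent absorption area: A₁ = 13*0.29 + 32.5*0.01 + 45.6*0.07 + 7.5*0.35 + 32.5*0.13 = 14.137 m².
V = 94.105 m³. Target absorption A₂ = 0.161 × 94.105 / 0.43 = 35.235 sabins.
ΔA needed = 35.235 − 14.137 = 21.098 sabins.
Net gain per m²: Δα = 0.67 − 0.07 = 0.60.
Panel area = 21.098 / 0.60 = 35.2 m².

35.2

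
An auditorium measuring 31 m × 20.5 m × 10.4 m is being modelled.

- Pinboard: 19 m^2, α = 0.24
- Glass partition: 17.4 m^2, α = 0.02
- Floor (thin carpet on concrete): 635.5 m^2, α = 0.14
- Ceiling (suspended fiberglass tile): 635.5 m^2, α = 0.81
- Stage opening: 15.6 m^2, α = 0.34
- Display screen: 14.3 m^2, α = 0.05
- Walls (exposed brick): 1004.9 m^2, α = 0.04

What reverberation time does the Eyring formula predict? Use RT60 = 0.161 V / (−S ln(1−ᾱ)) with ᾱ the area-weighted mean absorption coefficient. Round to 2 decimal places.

S = Σ Sᵢ = 2342.2 m^2.
Absorption A = 19×0.24 + 17.4×0.02 + 635.5×0.14 + 635.5×0.81 + 15.6×0.34 + 14.3×0.05 + 1004.9×0.04 = 654.848 sabins.
Mean coefficient ᾱ = A/S = 0.2796.
Eyring denominator: −S ln(1−ᾱ) = 768.121.
V = 31 × 20.5 × 10.4 = 6609.2 m³.
T = 0.161·V/[−S·ln(1−ᾱ)] = 0.161·6609.2/768.121 = 1.39 s.

1.39 s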